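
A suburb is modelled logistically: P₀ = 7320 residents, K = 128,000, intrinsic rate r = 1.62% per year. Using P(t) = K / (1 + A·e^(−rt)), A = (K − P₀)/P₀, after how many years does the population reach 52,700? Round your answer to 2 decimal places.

t ≈ 150.97 years

A = (128000 − 7320)/7320 = 16.48634
52700 = 128000/(1 + 16.48634·e^(−0.0162t)) → 1 + 16.48634·e^(−0.0162t) = 2.42884
e^(−0.0162t) = 0.086668 → t = ln(11.53825)/0.0162 = 2.44567/0.0162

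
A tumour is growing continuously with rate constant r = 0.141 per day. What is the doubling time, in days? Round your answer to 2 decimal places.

doubling time = ln(2) / |r| = 0.69315 / 0.141

doubling time ≈ 4.92 days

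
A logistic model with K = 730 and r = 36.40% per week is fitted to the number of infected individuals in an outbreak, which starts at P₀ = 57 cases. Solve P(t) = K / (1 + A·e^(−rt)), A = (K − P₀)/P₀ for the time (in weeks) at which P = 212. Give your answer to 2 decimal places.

t ≈ 4.33 weeks

A = (730 − 57)/57 = 11.80702
212 = 730/(1 + 11.80702·e^(−0.364t)) → 1 + 11.80702·e^(−0.364t) = 3.4434
e^(−0.364t) = 0.206944 → t = ln(4.83222)/0.364 = 1.57531/0.364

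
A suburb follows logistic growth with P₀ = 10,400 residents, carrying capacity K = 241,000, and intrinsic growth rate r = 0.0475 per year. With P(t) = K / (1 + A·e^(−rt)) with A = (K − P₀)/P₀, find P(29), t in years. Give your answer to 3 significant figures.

≈ 36,600 residents

A = (241000 − 10400)/10400 = 22.17308
P(29) = 241000 / (1 + 22.17308·e^(−0.0475·29)) = 241000 / (1 + 22.17308·0.252208)
= 241000 / 6.59223 ≈ 36558.17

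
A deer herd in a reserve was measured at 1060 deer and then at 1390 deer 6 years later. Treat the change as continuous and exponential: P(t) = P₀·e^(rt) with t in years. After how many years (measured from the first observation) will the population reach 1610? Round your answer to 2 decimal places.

r = ln(1390/1060) / 6 ≈ 0.045172 per year
t = ln(1610/1060) / r = 0.41797 / 0.045172 ≈ 9.253

t ≈ 9.25 years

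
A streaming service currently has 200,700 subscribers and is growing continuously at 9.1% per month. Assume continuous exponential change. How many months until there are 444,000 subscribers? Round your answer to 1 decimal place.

t ≈ 8.7 months

444000 = 200700 · e^(0.091·t)
t = ln(444000/200700) / 0.091 = ln(2.21226) / 0.091 = 0.79401 / 0.091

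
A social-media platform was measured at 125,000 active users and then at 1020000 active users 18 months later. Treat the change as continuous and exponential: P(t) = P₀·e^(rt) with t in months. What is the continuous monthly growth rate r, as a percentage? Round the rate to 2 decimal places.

r ≈ 11.66% per month

1020000 = 125000 · e^(r·18)
e^(18r) = 1020000/125000 = 8.16
r = ln(8.16) / 18 = 2.09924 / 18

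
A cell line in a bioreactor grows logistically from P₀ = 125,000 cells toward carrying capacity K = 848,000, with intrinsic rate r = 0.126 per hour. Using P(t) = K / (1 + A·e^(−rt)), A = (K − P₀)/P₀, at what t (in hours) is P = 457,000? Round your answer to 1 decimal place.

A = (848000 − 125000)/125000 = 5.784
457000 = 848000/(1 + 5.784·e^(−0.126t)) → 1 + 5.784·e^(−0.126t) = 1.85558
e^(−0.126t) = 0.147922 → t = ln(6.76033)/0.126 = 1.91107/0.126

t ≈ 15.2 hours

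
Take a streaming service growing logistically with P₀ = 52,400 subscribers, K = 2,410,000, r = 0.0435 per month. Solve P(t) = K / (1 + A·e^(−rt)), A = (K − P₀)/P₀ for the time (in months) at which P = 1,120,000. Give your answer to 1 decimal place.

A = (2410000 − 52400)/52400 = 44.99237
1120000 = 2410000/(1 + 44.99237·e^(−0.0435t)) → 1 + 44.99237·e^(−0.0435t) = 2.15179
e^(−0.0435t) = 0.0256 → t = ln(39.06314)/0.0435 = 3.66518/0.0435

t ≈ 84.3 months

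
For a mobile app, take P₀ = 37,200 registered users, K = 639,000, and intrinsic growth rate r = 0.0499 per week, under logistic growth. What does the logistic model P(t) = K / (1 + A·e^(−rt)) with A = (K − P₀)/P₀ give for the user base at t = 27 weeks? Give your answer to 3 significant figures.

A = (639000 − 37200)/37200 = 16.17742
P(27) = 639000 / (1 + 16.17742·e^(−0.0499·27)) = 639000 / (1 + 16.17742·0.259941)
= 639000 / 5.20518 ≈ 122762.39

≈ 123,000 registered users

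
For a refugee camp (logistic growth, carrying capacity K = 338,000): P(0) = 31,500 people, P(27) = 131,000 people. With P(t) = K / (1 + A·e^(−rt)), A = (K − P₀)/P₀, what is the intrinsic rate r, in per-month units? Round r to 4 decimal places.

A = (338000 − 31500)/31500 = 9.73016
131000 = 338000/(1 + 9.73016·e^(−r·27)) → e^(−27r) = (2.58015 − 1)/9.73016 = 0.162397
r = −ln(0.162397)/27 = 1.81771/27

r ≈ 0.0673 per month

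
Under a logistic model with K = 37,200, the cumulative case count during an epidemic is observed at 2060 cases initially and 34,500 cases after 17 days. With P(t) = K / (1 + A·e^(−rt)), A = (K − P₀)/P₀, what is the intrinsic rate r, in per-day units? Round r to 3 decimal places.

r ≈ 0.317 per day

A = (37200 − 2060)/2060 = 17.05825
34500 = 37200/(1 + 17.05825·e^(−r·17)) → e^(−17r) = (1.07826 − 1)/17.05825 = 0.004588
r = −ln(0.004588)/17 = 5.38434/17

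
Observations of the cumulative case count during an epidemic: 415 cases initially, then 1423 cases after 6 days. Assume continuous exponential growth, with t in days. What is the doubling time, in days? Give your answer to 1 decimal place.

doubling time ≈ 3.4 days

r = ln(1423/415) / 6 = ln(3.42892) / 6 ≈ 0.205374 per day
doubling time = ln 2 / |r| = 0.69315 / 0.205374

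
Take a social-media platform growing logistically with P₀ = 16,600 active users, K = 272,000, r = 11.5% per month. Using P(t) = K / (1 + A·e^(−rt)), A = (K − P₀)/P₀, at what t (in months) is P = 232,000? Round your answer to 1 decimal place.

t ≈ 39.1 months

A = (272000 − 16600)/16600 = 15.38554
232000 = 272000/(1 + 15.38554·e^(−0.115t)) → 1 + 15.38554·e^(−0.115t) = 1.17241
e^(−0.115t) = 0.011206 → t = ln(89.23614)/0.115 = 4.49129/0.115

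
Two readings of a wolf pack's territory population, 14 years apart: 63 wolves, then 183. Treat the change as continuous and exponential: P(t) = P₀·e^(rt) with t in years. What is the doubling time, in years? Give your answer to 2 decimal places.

r = ln(183/63) / 14 = ln(2.90476) / 14 ≈ 0.076168 per year
doubling time = ln 2 / |r| = 0.69315 / 0.076168

doubling time ≈ 9.10 years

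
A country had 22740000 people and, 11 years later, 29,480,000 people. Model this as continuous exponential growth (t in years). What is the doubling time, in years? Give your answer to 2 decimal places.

r = ln(29480000/22740000) / 11 = ln(1.29639) / 11 ≈ 0.023599 per year
doubling time = ln 2 / |r| = 0.69315 / 0.023599

doubling time ≈ 29.37 years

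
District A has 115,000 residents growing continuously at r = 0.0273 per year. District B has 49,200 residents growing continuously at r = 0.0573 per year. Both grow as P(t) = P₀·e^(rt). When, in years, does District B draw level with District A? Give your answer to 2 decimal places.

115000·e^(0.0273t) = 49200·e^(0.0573t)
115000/49200 = e^((0.0573 − 0.0273)t) → ln(2.3374) = 0.03·t
t = 0.84904 / 0.03

t ≈ 28.30 years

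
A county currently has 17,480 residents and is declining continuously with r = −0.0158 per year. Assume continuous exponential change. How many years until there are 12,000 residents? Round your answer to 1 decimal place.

12000 = 17480 · e^(-0.0158·t)
t = ln(12000/17480) / -0.0158 = ln(0.6865) / -0.0158 = -0.37615 / -0.0158

t ≈ 23.8 years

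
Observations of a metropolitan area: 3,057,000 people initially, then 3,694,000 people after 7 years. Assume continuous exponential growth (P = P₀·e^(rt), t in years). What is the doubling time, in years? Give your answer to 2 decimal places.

doubling time ≈ 25.63 years

r = ln(3694000/3057000) / 7 = ln(1.20837) / 7 ≈ 0.027039 per year
doubling time = ln 2 / |r| = 0.69315 / 0.027039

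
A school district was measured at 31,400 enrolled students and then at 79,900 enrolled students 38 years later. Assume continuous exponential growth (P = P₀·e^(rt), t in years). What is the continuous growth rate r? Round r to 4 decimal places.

79900 = 31400 · e^(r·38)
e^(38r) = 79900/31400 = 2.54459
r = ln(2.54459) / 38 = 0.93397 / 38

r ≈ 0.0246 per year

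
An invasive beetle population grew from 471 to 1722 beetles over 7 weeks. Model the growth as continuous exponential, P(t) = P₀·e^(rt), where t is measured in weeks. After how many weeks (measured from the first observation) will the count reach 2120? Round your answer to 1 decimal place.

t ≈ 8.1 weeks

r = ln(1722/471) / 7 ≈ 0.185198 per week
t = ln(2120/471) / r = 1.50431 / 0.185198 ≈ 8.123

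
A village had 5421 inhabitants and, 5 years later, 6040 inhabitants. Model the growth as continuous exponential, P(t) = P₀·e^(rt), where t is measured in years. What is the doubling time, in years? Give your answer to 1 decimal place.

r = ln(6040/5421) / 5 = ln(1.11419) / 5 ≈ 0.021625 per year
doubling time = ln 2 / |r| = 0.69315 / 0.021625

doubling time ≈ 32.1 years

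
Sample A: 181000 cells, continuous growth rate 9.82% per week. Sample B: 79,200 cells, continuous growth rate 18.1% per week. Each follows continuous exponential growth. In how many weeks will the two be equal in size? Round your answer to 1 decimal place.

t ≈ 10.0 weeks

181000·e^(0.0982t) = 79200·e^(0.181t)
181000/79200 = e^((0.181 − 0.0982)t) → ln(2.28535) = 0.0828·t
t = 0.82652 / 0.0828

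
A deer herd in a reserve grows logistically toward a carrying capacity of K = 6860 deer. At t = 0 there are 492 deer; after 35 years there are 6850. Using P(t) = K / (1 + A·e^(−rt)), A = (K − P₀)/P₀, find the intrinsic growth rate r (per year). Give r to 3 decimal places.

r ≈ 0.260 per year

A = (6860 − 492)/492 = 12.94309
6850 = 6860/(1 + 12.94309·e^(−r·35)) → e^(−35r) = (1.00146 − 1)/12.94309 = 0.000113
r = −ln(0.000113)/35 = 9.08998/35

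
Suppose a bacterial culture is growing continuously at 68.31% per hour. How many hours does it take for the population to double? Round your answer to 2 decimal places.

doubling time = ln(2) / |r| = 0.69315 / 0.6831

doubling time ≈ 1.01 hours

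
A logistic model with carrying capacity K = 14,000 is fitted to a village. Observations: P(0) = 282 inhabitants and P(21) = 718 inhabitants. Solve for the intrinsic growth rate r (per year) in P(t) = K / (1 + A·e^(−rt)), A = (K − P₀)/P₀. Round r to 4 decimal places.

r ≈ 0.0460 per year

A = (14000 − 282)/282 = 48.64539
718 = 14000/(1 + 48.64539·e^(−r·21)) → e^(−21r) = (19.49861 − 1)/48.64539 = 0.380275
r = −ln(0.380275)/21 = 0.96686/21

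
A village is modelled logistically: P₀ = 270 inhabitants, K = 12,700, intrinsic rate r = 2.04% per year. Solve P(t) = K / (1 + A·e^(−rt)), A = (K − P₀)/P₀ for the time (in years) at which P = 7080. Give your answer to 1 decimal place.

t ≈ 199.0 years

A = (12700 − 270)/270 = 46.03704
7080 = 12700/(1 + 46.03704·e^(−0.0204t)) → 1 + 46.03704·e^(−0.0204t) = 1.79379
e^(−0.0204t) = 0.017242 → t = ln(57.99684)/0.0204 = 4.06039/0.0204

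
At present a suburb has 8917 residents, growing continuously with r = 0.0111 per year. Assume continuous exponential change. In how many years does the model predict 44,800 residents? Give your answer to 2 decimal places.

t ≈ 145.43 years

44800 = 8917 · e^(0.0111·t)
t = ln(44800/8917) / 0.0111 = ln(5.02411) / 0.0111 = 1.61425 / 0.0111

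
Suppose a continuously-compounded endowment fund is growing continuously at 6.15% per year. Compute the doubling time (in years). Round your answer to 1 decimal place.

doubling time ≈ 11.3 years

doubling time = ln(2) / |r| = 0.69315 / 0.0615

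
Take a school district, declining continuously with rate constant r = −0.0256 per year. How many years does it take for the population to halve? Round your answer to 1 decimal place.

half-life = ln(2) / |r| = 0.69315 / 0.0256

half-life ≈ 27.1 years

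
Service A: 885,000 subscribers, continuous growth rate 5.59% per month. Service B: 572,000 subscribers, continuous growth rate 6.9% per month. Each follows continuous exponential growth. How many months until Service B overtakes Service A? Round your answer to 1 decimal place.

t ≈ 33.3 months

885000·e^(0.0559t) = 572000·e^(0.069t)
885000/572000 = e^((0.069 − 0.0559)t) → ln(1.5472) = 0.0131·t
t = 0.43645 / 0.0131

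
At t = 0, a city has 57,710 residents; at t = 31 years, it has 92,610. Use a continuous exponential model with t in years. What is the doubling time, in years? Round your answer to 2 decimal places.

doubling time ≈ 45.43 years

r = ln(92610/57710) / 31 = ln(1.60475) / 31 ≈ 0.015257 per year
doubling time = ln 2 / |r| = 0.69315 / 0.015257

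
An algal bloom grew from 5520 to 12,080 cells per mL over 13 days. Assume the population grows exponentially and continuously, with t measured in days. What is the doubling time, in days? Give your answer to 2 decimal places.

doubling time ≈ 11.51 days

r = ln(12080/5520) / 13 = ln(2.18841) / 13 ≈ 0.060244 per day
doubling time = ln 2 / |r| = 0.69315 / 0.060244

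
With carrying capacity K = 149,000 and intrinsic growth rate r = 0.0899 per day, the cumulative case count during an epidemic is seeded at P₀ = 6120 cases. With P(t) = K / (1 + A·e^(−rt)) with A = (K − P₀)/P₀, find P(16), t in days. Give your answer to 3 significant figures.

≈ 22,800 cases

A = (149000 − 6120)/6120 = 23.34641
P(16) = 149000 / (1 + 23.34641·e^(−0.0899·16)) = 149000 / (1 + 23.34641·0.237307)
= 149000 / 6.54027 ≈ 22781.94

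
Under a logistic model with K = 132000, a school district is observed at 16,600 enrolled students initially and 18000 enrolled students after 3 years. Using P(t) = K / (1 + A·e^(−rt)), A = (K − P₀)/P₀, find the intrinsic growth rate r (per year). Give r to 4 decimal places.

A = (132000 − 16600)/16600 = 6.95181
18000 = 132000/(1 + 6.95181·e^(−r·3)) → e^(−3r) = (7.33333 − 1)/6.95181 = 0.911034
r = −ln(0.911034)/3 = 0.09317/3

r ≈ 0.0311 per year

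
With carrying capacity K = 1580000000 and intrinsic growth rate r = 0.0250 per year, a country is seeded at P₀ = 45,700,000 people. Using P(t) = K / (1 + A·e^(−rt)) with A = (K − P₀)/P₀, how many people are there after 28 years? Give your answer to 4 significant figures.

A = (1580000000 − 45700000)/45700000 = 33.5733
P(28) = 1580000000 / (1 + 33.5733·e^(−0.025·28)) = 1580000000 / (1 + 33.5733·0.496585)
= 1580000000 / 17.67201 ≈ 89406923.7

≈ 89,410,000 people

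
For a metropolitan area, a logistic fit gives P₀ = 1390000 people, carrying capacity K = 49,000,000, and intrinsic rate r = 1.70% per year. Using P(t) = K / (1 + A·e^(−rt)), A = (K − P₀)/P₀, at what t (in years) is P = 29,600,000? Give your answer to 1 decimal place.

t ≈ 232.7 years

A = (49000000 − 1390000)/1390000 = 34.2518
29600000 = 49000000/(1 + 34.2518·e^(−0.017t)) → 1 + 34.2518·e^(−0.017t) = 1.65541
e^(−0.017t) = 0.019135 → t = ln(52.26048)/0.017 = 3.95624/0.017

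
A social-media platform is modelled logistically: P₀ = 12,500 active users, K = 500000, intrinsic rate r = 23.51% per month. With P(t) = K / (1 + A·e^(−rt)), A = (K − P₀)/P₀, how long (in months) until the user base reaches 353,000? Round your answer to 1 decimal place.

t ≈ 19.3 months

A = (500000 − 12500)/12500 = 39
353000 = 500000/(1 + 39·e^(−0.2351t)) → 1 + 39·e^(−0.2351t) = 1.41643
e^(−0.2351t) = 0.010678 → t = ln(93.65306)/0.2351 = 4.5396/0.2351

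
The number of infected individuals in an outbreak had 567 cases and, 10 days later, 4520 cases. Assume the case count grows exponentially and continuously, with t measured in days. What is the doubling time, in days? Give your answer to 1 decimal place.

doubling time ≈ 3.3 days

r = ln(4520/567) / 10 = ln(7.97178) / 10 ≈ 0.207591 per day
doubling time = ln 2 / |r| = 0.69315 / 0.207591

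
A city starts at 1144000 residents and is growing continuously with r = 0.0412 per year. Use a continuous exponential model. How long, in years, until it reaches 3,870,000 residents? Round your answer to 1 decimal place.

t ≈ 29.6 years

3870000 = 1144000 · e^(0.0412·t)
t = ln(3870000/1144000) / 0.0412 = ln(3.38287) / 0.0412 = 1.21872 / 0.0412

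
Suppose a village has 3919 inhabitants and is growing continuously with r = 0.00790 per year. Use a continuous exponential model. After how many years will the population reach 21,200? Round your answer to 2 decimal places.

t ≈ 213.69 years

21200 = 3919 · e^(0.0079·t)
t = ln(21200/3919) / 0.0079 = ln(5.40954) / 0.0079 = 1.68816 / 0.0079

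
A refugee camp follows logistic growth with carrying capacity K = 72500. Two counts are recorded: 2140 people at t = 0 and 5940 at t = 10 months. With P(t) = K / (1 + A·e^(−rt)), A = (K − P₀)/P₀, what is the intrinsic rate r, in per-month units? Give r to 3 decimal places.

r ≈ 0.108 per month

A = (72500 − 2140)/2140 = 32.8785
5940 = 72500/(1 + 32.8785·e^(−r·10)) → e^(−10r) = (12.20539 − 1)/32.8785 = 0.340812
r = −ln(0.340812)/10 = 1.07642/10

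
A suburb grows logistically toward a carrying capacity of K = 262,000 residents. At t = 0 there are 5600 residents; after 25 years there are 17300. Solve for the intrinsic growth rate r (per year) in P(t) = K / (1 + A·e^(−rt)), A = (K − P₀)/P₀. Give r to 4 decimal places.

r ≈ 0.0470 per year

A = (262000 − 5600)/5600 = 45.78571
17300 = 262000/(1 + 45.78571·e^(−r·25)) → e^(−25r) = (15.14451 − 1)/45.78571 = 0.308928
r = −ln(0.308928)/25 = 1.17465/25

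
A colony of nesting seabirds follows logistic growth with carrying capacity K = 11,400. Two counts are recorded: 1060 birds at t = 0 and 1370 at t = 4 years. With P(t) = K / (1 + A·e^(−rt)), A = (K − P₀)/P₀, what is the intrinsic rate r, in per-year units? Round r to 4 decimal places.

A = (11400 − 1060)/1060 = 9.75472
1370 = 11400/(1 + 9.75472·e^(−r·4)) → e^(−4r) = (8.32117 − 1)/9.75472 = 0.750526
r = −ln(0.750526)/4 = 0.28698/4

r ≈ 0.0717 per year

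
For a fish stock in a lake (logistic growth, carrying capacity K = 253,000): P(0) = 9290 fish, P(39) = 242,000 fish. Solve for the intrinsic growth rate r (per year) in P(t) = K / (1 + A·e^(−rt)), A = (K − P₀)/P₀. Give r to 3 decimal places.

r ≈ 0.163 per year

A = (253000 − 9290)/9290 = 26.23358
242000 = 253000/(1 + 26.23358·e^(−r·39)) → e^(−39r) = (1.04545 − 1)/26.23358 = 0.001733
r = −ln(0.001733)/39 = 6.35808/39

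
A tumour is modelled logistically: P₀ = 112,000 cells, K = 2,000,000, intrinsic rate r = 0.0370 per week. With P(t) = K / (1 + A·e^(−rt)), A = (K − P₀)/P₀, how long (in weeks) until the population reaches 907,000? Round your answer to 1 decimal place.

t ≈ 71.3 weeks

A = (2000000 − 112000)/112000 = 16.85714
907000 = 2000000/(1 + 16.85714·e^(−0.037t)) → 1 + 16.85714·e^(−0.037t) = 2.20507
e^(−0.037t) = 0.071487 → t = ln(13.9885)/0.037 = 2.63824/0.037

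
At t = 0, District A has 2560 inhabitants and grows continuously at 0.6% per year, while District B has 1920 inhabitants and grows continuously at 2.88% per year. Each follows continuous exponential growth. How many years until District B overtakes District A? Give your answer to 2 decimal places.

2560·e^(0.006t) = 1920·e^(0.0288t)
2560/1920 = e^((0.0288 − 0.006)t) → ln(1.33333) = 0.0228·t
t = 0.28768 / 0.0228

t ≈ 12.62 years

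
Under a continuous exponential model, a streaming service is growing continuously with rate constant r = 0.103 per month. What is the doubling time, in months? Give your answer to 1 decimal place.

doubling time ≈ 6.7 months

doubling time = ln(2) / |r| = 0.69315 / 0.103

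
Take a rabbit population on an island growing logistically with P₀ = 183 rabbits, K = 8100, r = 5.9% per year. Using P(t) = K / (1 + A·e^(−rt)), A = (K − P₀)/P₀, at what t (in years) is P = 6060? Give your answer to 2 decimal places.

A = (8100 − 183)/183 = 43.2623
6060 = 8100/(1 + 43.2623·e^(−0.059t)) → 1 + 43.2623·e^(−0.059t) = 1.33663
e^(−0.059t) = 0.007781 → t = ln(128.51446)/0.059 = 4.85604/0.059

t ≈ 82.31 years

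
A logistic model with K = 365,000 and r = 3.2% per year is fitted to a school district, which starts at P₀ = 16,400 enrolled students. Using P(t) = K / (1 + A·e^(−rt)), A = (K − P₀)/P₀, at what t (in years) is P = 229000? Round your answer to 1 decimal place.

t ≈ 111.8 years

A = (365000 − 16400)/16400 = 21.2561
229000 = 365000/(1 + 21.2561·e^(−0.032t)) → 1 + 21.2561·e^(−0.032t) = 1.59389
e^(−0.032t) = 0.02794 → t = ln(35.79152)/0.032 = 3.57771/0.032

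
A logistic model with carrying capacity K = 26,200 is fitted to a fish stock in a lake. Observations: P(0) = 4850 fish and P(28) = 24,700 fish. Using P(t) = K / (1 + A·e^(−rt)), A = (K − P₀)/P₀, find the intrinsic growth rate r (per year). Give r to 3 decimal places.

A = (26200 − 4850)/4850 = 4.40206
24700 = 26200/(1 + 4.40206·e^(−r·28)) → e^(−28r) = (1.06073 − 1)/4.40206 = 0.013796
r = −ln(0.013796)/28 = 4.28341/28

r ≈ 0.153 per year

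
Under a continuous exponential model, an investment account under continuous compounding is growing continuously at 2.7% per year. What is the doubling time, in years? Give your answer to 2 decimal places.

doubling time = ln(2) / |r| = 0.69315 / 0.027

doubling time ≈ 25.67 years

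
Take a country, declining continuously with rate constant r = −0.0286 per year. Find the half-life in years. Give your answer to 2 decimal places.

half-life ≈ 24.24 years

half-life = ln(2) / |r| = 0.69315 / 0.0286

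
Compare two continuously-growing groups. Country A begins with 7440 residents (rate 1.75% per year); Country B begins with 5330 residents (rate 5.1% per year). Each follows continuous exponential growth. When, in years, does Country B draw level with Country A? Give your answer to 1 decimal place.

7440·e^(0.0175t) = 5330·e^(0.051t)
7440/5330 = e^((0.051 − 0.0175)t) → ln(1.39587) = 0.0335·t
t = 0.33352 / 0.0335

t ≈ 10.0 years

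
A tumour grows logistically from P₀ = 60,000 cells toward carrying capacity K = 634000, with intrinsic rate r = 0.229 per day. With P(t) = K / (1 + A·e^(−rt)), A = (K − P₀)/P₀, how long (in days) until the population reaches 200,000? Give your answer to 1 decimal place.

t ≈ 6.5 days

A = (634000 − 60000)/60000 = 9.56667
200000 = 634000/(1 + 9.56667·e^(−0.229t)) → 1 + 9.56667·e^(−0.229t) = 3.17
e^(−0.229t) = 0.226829 → t = ln(4.4086)/0.229 = 1.48356/0.229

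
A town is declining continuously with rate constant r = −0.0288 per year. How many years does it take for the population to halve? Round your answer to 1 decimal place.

half-life = ln(2) / |r| = 0.69315 / 0.0288

half-life ≈ 24.1 years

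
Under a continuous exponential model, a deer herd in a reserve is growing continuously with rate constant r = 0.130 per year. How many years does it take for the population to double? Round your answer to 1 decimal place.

doubling time = ln(2) / |r| = 0.69315 / 0.13

doubling time ≈ 5.3 years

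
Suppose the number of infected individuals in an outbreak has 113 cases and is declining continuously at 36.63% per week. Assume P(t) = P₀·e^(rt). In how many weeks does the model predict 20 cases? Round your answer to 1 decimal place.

20 = 113 · e^(-0.3663·t)
t = ln(20/113) / -0.3663 = ln(0.17699) / -0.3663 = -1.73166 / -0.3663

t ≈ 4.7 weeks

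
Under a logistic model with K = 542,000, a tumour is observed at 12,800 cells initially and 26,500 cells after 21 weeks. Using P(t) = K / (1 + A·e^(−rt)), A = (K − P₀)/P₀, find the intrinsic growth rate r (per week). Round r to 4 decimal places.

A = (542000 − 12800)/12800 = 41.34375
26500 = 542000/(1 + 41.34375·e^(−r·21)) → e^(−21r) = (20.45283 − 1)/41.34375 = 0.470514
r = −ln(0.470514)/21 = 0.75393/21

r ≈ 0.0359 per week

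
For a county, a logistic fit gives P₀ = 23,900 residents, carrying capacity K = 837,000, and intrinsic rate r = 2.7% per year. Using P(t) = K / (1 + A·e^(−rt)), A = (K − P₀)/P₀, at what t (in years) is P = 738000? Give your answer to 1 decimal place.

A = (837000 − 23900)/23900 = 34.02092
738000 = 837000/(1 + 34.02092·e^(−0.027t)) → 1 + 34.02092·e^(−0.027t) = 1.13415
e^(−0.027t) = 0.003943 → t = ln(253.6105)/0.027 = 5.5358/0.027

t ≈ 205.0 years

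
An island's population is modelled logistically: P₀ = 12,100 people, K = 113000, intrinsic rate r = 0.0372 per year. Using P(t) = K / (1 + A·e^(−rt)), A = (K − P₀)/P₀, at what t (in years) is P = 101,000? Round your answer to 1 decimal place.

t ≈ 114.3 years

A = (113000 − 12100)/12100 = 8.33884
101000 = 113000/(1 + 8.33884·e^(−0.0372t)) → 1 + 8.33884·e^(−0.0372t) = 1.11881
e^(−0.0372t) = 0.014248 → t = ln(70.18526)/0.0372 = 4.25114/0.0372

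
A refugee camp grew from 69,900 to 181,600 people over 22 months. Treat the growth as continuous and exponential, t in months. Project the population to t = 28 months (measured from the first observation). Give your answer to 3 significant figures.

≈ 236,000 people

r = ln(181600/69900) / 22 ≈ 0.043397 per month
P(28) = 69900 · e^(0.043397·28) = 69900 · 3.37071 ≈ 235612.93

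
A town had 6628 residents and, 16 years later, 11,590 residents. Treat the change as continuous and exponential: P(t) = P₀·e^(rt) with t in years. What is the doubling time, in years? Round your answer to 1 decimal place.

r = ln(11590/6628) / 16 = ln(1.74864) / 16 ≈ 0.034927 per year
doubling time = ln 2 / |r| = 0.69315 / 0.034927

doubling time ≈ 19.8 years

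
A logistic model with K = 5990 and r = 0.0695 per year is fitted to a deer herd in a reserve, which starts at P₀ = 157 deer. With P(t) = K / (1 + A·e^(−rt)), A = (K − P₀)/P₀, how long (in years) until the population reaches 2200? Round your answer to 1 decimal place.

A = (5990 − 157)/157 = 37.15287
2200 = 5990/(1 + 37.15287·e^(−0.0695t)) → 1 + 37.15287·e^(−0.0695t) = 2.72273
e^(−0.0695t) = 0.046369 → t = ln(21.56631)/0.0695 = 3.07113/0.0695

t ≈ 44.2 years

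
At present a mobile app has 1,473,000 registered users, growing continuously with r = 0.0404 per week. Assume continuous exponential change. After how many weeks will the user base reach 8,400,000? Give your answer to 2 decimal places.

8400000 = 1473000 · e^(0.0404·t)
t = ln(8400000/1473000) / 0.0404 = ln(5.70265) / 0.0404 = 1.74093 / 0.0404

t ≈ 43.09 weeks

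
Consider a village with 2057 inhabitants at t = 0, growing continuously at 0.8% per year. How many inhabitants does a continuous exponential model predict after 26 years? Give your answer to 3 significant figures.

P(26) = 2057 · e^(0.008·26) = 2057 · e^(0.208)
= 2057 · 1.23121 ≈ 2532.61

≈ 2,530 inhabitants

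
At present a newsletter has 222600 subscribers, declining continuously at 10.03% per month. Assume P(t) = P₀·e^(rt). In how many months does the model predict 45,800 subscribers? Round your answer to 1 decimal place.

45800 = 222600 · e^(-0.1003·t)
t = ln(45800/222600) / -0.1003 = ln(0.20575) / -0.1003 = -1.58109 / -0.1003

t ≈ 15.8 months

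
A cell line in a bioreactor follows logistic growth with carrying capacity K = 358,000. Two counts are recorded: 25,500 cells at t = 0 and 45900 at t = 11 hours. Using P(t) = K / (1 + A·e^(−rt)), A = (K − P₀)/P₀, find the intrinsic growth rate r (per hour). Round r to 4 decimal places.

r ≈ 0.0592 per hour

A = (358000 − 25500)/25500 = 13.03922
45900 = 358000/(1 + 13.03922·e^(−r·11)) → e^(−11r) = (7.79956 − 1)/13.03922 = 0.52147
r = −ln(0.52147)/11 = 0.6511/11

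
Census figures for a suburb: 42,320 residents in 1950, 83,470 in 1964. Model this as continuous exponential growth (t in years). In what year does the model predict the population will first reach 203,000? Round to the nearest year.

r = ln(83470/42320) / 14 = 0.67923/14 ≈ 0.048516 per year
t = ln(203000/42320) / r = 1.56795/0.048516 ≈ 32.32 years after 1950

year 1982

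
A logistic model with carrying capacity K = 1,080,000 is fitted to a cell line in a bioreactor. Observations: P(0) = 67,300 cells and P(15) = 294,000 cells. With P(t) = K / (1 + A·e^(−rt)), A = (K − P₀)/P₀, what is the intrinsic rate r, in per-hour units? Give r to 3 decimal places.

r ≈ 0.115 per hour

A = (1080000 − 67300)/67300 = 15.04755
294000 = 1080000/(1 + 15.04755·e^(−r·15)) → e^(−15r) = (3.67347 − 1)/15.04755 = 0.177668
r = −ln(0.177668)/15 = 1.72784/15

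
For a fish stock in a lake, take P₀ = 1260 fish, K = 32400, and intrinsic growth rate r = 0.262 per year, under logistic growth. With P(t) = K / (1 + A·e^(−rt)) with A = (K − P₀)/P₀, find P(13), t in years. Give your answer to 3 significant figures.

≈ 17,800 fish

A = (32400 − 1260)/1260 = 24.71429
P(13) = 32400 / (1 + 24.71429·e^(−0.262·13)) = 32400 / (1 + 24.71429·0.033174)
= 32400 / 1.81986 ≈ 17803.54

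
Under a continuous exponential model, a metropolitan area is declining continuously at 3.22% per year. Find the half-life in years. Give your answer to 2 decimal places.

half-life ≈ 21.53 years

half-life = ln(2) / |r| = 0.69315 / 0.0322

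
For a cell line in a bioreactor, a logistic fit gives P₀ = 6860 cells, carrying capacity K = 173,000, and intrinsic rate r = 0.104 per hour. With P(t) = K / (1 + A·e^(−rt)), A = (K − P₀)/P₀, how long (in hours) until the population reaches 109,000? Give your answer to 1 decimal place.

t ≈ 35.8 hours

A = (173000 − 6860)/6860 = 24.21866
109000 = 173000/(1 + 24.21866·e^(−0.104t)) → 1 + 24.21866·e^(−0.104t) = 1.58716
e^(−0.104t) = 0.024244 → t = ln(41.2474)/0.104 = 3.71959/0.104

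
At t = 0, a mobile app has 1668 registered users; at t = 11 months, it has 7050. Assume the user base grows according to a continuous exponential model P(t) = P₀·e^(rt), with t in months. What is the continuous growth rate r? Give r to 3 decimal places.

7050 = 1668 · e^(r·11)
e^(11r) = 7050/1668 = 4.22662
r = ln(4.22662) / 11 = 1.4414 / 11

r ≈ 0.131 per month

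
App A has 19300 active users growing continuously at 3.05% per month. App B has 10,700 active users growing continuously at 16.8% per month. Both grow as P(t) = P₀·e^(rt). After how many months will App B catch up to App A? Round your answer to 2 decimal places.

t ≈ 4.29 months

19300·e^(0.0305t) = 10700·e^(0.168t)
19300/10700 = e^((0.168 − 0.0305)t) → ln(1.80374) = 0.1375·t
t = 0.58986 / 0.1375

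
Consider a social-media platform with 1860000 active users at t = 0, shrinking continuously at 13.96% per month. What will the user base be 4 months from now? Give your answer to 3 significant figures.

P(4) = 1860000 · e^(-0.1396·4) = 1860000 · e^(-0.5584)
= 1860000 · 0.57212 ≈ 1064150.14

≈ 1,060,000 active users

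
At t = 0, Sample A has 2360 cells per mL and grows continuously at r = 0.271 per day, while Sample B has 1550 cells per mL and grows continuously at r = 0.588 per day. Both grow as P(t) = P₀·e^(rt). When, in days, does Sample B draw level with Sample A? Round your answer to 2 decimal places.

2360·e^(0.271t) = 1550·e^(0.588t)
2360/1550 = e^((0.588 − 0.271)t) → ln(1.52258) = 0.317·t
t = 0.42041 / 0.317

t ≈ 1.33 days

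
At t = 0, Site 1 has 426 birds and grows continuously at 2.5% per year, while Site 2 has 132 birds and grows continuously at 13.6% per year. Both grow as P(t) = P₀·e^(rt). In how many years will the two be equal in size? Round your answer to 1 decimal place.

426·e^(0.025t) = 132·e^(0.136t)
426/132 = e^((0.136 − 0.025)t) → ln(3.22727) = 0.111·t
t = 1.17164 / 0.111

t ≈ 10.6 years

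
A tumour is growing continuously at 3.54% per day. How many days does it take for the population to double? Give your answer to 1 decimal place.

doubling time = ln(2) / |r| = 0.69315 / 0.0354

doubling time ≈ 19.6 days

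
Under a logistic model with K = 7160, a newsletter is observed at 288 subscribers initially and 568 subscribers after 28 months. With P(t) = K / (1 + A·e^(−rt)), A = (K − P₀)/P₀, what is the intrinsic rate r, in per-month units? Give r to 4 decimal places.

A = (7160 − 288)/288 = 23.86111
568 = 7160/(1 + 23.86111·e^(−r·28)) → e^(−28r) = (12.60563 − 1)/23.86111 = 0.486383
r = −ln(0.486383)/28 = 0.72076/28

r ≈ 0.0257 per month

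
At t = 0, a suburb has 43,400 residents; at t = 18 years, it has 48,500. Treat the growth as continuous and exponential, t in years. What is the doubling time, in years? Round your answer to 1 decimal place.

doubling time ≈ 112.3 years

r = ln(48500/43400) / 18 = ln(1.11751) / 18 ≈ 0.006172 per year
doubling time = ln 2 / |r| = 0.69315 / 0.006172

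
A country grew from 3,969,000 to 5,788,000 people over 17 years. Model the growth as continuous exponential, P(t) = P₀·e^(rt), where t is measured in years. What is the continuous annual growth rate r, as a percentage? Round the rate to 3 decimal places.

r ≈ 2.219% per year

5788000 = 3969000 · e^(r·17)
e^(17r) = 5788000/3969000 = 1.4583
r = ln(1.4583) / 17 = 0.37727 / 17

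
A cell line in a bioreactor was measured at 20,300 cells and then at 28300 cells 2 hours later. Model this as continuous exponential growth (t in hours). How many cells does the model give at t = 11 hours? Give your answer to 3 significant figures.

r = ln(28300/20300) / 2 ≈ 0.16612 per hour
P(11) = 20300 · e^(0.16612·11) = 20300 · 6.21723 ≈ 126209.84

≈ 126,000 cells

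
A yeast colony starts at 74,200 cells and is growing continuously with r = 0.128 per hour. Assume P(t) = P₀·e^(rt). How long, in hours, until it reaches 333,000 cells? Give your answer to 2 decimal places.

333000 = 74200 · e^(0.128·t)
t = ln(333000/74200) / 0.128 = ln(4.48787) / 0.128 = 1.50138 / 0.128

t ≈ 11.73 hours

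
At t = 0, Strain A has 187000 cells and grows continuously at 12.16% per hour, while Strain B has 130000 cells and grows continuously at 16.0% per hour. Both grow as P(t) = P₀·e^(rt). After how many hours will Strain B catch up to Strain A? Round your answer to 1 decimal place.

t ≈ 9.5 hours

187000·e^(0.1216t) = 130000·e^(0.16t)
187000/130000 = e^((0.16 − 0.1216)t) → ln(1.43846) = 0.0384·t
t = 0.36357 / 0.0384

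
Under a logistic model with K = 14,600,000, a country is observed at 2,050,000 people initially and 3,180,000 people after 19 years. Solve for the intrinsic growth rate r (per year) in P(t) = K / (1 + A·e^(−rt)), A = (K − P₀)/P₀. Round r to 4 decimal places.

r ≈ 0.0281 per year

A = (14600000 − 2050000)/2050000 = 6.12195
3180000 = 14600000/(1 + 6.12195·e^(−r·19)) → e^(−19r) = (4.59119 − 1)/6.12195 = 0.58661
r = −ln(0.58661)/19 = 0.5334/19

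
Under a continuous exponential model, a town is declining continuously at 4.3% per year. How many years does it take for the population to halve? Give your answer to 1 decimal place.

half-life = ln(2) / |r| = 0.69315 / 0.043

half-life ≈ 16.1 years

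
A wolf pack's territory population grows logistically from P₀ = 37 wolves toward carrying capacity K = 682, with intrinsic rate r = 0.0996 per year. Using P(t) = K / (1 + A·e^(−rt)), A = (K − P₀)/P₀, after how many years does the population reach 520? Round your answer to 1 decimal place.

t ≈ 40.4 years

A = (682 − 37)/37 = 17.43243
520 = 682/(1 + 17.43243·e^(−0.0996t)) → 1 + 17.43243·e^(−0.0996t) = 1.31154
e^(−0.0996t) = 0.017871 → t = ln(55.95596)/0.0996 = 4.02456/0.0996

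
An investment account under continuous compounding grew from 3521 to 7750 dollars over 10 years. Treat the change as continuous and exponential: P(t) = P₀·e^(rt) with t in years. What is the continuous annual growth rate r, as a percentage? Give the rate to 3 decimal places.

r ≈ 7.889% per year

7750 = 3521 · e^(r·10)
e^(10r) = 7750/3521 = 2.20108
r = ln(2.20108) / 10 = 0.78895 / 10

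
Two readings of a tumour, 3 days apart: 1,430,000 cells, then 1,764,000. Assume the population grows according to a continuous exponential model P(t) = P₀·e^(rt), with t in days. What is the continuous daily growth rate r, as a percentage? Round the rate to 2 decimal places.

r ≈ 7.00% per day

1764000 = 1430000 · e^(r·3)
e^(3r) = 1764000/1430000 = 1.23357
r = ln(1.23357) / 3 = 0.20991 / 3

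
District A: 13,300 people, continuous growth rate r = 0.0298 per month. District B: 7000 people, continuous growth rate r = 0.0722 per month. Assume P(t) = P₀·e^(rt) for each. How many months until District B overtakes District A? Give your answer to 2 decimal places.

t ≈ 15.14 months

13300·e^(0.0298t) = 7000·e^(0.0722t)
13300/7000 = e^((0.0722 − 0.0298)t) → ln(1.9) = 0.0424·t
t = 0.64185 / 0.0424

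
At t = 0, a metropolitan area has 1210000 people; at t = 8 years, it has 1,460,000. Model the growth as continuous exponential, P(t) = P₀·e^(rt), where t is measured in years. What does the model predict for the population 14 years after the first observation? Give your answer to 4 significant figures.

r = ln(1460000/1210000) / 8 ≈ 0.023477 per year
P(14) = 1210000 · e^(0.023477·14) = 1210000 · 1.38913 ≈ 1680848.11

≈ 1,681,000 people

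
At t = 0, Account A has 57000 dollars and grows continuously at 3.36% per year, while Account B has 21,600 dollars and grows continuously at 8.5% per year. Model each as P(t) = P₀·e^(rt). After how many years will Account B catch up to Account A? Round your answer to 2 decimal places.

57000·e^(0.0336t) = 21600·e^(0.085t)
57000/21600 = e^((0.085 − 0.0336)t) → ln(2.63889) = 0.0514·t
t = 0.97036 / 0.0514

t ≈ 18.88 years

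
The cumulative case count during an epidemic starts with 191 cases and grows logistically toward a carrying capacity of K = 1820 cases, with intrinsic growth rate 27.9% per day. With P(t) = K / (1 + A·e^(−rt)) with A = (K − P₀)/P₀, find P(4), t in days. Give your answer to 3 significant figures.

≈ 480 cases

A = (1820 − 191)/191 = 8.5288
P(4) = 1820 / (1 + 8.5288·e^(−0.279·4)) = 1820 / (1 + 8.5288·0.327588)
= 1820 / 3.79393 ≈ 479.71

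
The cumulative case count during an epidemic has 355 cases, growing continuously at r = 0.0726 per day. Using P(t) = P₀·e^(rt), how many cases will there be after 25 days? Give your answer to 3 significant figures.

P(25) = 355 · e^(0.0726·25) = 355 · e^(1.815)
= 355 · 6.14108 ≈ 2180.08

≈ 2,180 cases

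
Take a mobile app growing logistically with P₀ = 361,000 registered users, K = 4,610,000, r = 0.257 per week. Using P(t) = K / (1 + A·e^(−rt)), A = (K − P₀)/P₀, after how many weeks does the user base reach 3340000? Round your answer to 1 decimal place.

A = (4610000 − 361000)/361000 = 11.77008
3340000 = 4610000/(1 + 11.77008·e^(−0.257t)) → 1 + 11.77008·e^(−0.257t) = 1.38024
e^(−0.257t) = 0.032306 → t = ln(30.95439)/0.257 = 3.43251/0.257

t ≈ 13.4 weeks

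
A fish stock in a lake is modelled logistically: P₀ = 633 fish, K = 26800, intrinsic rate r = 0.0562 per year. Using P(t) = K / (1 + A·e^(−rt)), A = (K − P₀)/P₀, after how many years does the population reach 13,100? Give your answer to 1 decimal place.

t ≈ 65.4 years

A = (26800 − 633)/633 = 41.33807
13100 = 26800/(1 + 41.33807·e^(−0.0562t)) → 1 + 41.33807·e^(−0.0562t) = 2.0458
e^(−0.0562t) = 0.025299 → t = ln(39.52765)/0.0562 = 3.677/0.0562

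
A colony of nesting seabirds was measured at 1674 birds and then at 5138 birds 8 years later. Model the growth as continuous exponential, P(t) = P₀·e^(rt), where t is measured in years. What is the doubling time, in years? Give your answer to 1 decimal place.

r = ln(5138/1674) / 8 = ln(3.0693) / 8 ≈ 0.140181 per year
doubling time = ln 2 / |r| = 0.69315 / 0.140181

doubling time ≈ 4.9 years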